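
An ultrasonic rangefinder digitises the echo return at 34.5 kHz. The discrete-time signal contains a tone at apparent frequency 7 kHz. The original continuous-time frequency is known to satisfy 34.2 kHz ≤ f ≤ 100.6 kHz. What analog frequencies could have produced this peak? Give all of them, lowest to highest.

Frequencies that alias to 7 kHz are k·fs ± 7 kHz for integer k ≥ 0.
k=0: 7 kHz.
k=1: 27.5 kHz, 41.5 kHz.
k=2: 62 kHz, 76 kHz.
k=3: 96.5 kHz, 110.5 kHz.
k=4: 131 kHz, 145 kHz.
Within [34.2 kHz, 100.6 kHz]: 41.5 kHz, 62 kHz, 76 kHz, 96.5 kHz.

41.5 kHz, 62 kHz, 76 kHz, 96.5 kHz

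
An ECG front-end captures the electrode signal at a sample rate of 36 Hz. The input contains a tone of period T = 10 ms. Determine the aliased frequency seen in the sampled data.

8 Hz

T = 10 ms → f = 1/T = 100 Hz.
100 Hz mod fs = 28 Hz.
28 Hz > fs/2 = 18 Hz, folds to fs − 28 Hz = 8 Hz.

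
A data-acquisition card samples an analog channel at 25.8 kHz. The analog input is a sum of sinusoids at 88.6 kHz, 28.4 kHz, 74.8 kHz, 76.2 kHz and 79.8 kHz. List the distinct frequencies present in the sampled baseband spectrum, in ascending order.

1.2 kHz, 2.4 kHz, 2.6 kHz, 11.2 kHz

fs/2 = 12.9 kHz.
88.6 kHz mod fs = 11.2 kHz.
11.2 kHz ≤ fs/2 = 12.9 kHz, appears at 11.2 kHz.
28.4 kHz mod fs = 2.6 kHz.
2.6 kHz ≤ fs/2 = 12.9 kHz, appears at 2.6 kHz.
74.8 kHz mod fs = 23.2 kHz.
23.2 kHz > fs/2 = 12.9 kHz, folds to fs − 23.2 kHz = 2.6 kHz.
76.2 kHz mod fs = 24.6 kHz.
24.6 kHz > fs/2 = 12.9 kHz, folds to fs − 24.6 kHz = 1.2 kHz.
79.8 kHz mod fs = 2.4 kHz.
2.4 kHz ≤ fs/2 = 12.9 kHz, appears at 2.4 kHz.
Distinct values: {1.2 kHz, 2.4 kHz, 2.6 kHz, 11.2 kHz}.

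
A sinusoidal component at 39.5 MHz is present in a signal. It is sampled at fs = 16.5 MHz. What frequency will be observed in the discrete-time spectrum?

6.5 MHz

39.5 MHz mod fs = 6.5 MHz.
6.5 MHz ≤ fs/2 = 8.25 MHz, appears at 6.5 MHz.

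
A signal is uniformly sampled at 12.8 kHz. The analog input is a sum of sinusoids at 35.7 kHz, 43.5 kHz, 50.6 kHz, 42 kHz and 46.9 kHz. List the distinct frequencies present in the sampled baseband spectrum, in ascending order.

fs/2 = 6.4 kHz.
35.7 kHz mod fs = 10.1 kHz.
10.1 kHz > fs/2 = 6.4 kHz, folds to fs − 10.1 kHz = 2.7 kHz.
43.5 kHz mod fs = 5.1 kHz.
5.1 kHz ≤ fs/2 = 6.4 kHz, appears at 5.1 kHz.
50.6 kHz mod fs = 12.2 kHz.
12.2 kHz > fs/2 = 6.4 kHz, folds to fs − 12.2 kHz = 0.6 kHz.
42 kHz mod fs = 3.6 kHz.
3.6 kHz ≤ fs/2 = 6.4 kHz, appears at 3.6 kHz.
46.9 kHz mod fs = 8.5 kHz.
8.5 kHz > fs/2 = 6.4 kHz, folds to fs − 8.5 kHz = 4.3 kHz.
Distinct values: {0.6 kHz, 2.7 kHz, 3.6 kHz, 4.3 kHz, 5.1 kHz}.

0.6 kHz, 2.7 kHz, 3.6 kHz, 4.3 kHz, 5.1 kHz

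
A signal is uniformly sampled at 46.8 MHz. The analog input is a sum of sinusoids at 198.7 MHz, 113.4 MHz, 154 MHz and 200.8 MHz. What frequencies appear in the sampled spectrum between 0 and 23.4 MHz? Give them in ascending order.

fs/2 = 23.4 MHz.
198.7 MHz mod fs = 11.5 MHz.
11.5 MHz ≤ fs/2 = 23.4 MHz, appears at 11.5 MHz.
113.4 MHz mod fs = 19.8 MHz.
19.8 MHz ≤ fs/2 = 23.4 MHz, appears at 19.8 MHz.
154 MHz mod fs = 13.6 MHz.
13.6 MHz ≤ fs/2 = 23.4 MHz, appears at 13.6 MHz.
200.8 MHz mod fs = 13.6 MHz.
13.6 MHz ≤ fs/2 = 23.4 MHz, appears at 13.6 MHz.
Distinct values: {11.5 MHz, 13.6 MHz, 19.8 MHz}.

11.5 MHz, 13.6 MHz, 19.8 MHz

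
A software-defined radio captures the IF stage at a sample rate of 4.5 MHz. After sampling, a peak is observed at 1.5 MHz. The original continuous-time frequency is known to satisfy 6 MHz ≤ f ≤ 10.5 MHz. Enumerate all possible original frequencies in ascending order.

6 MHz, 7.5 MHz, 10.5 MHz

Frequencies that alias to 1.5 MHz are k·fs ± 1.5 MHz for integer k ≥ 0.
k=0: 1.5 MHz.
k=1: 3 MHz, 6 MHz.
k=2: 7.5 MHz, 10.5 MHz.
k=3: 12 MHz, 15 MHz.
Within [6 MHz, 10.5 MHz]: 6 MHz, 7.5 MHz, 10.5 MHz.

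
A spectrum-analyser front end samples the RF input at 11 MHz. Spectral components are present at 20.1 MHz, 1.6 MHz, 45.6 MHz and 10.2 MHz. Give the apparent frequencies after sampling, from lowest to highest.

fs/2 = 5.5 MHz.
20.1 MHz mod fs = 9.1 MHz.
9.1 MHz > fs/2 = 5.5 MHz, folds to fs − 9.1 MHz = 1.9 MHz.
1.6 MHz ≤ fs/2 = 5.5 MHz, passes unchanged.
45.6 MHz mod fs = 1.6 MHz.
1.6 MHz ≤ fs/2 = 5.5 MHz, appears at 1.6 MHz.
10.2 MHz > fs/2 = 5.5 MHz, folds to fs − 10.2 MHz = 0.8 MHz.
Distinct values: {0.8 MHz, 1.6 MHz, 1.9 MHz}.

0.8 MHz, 1.6 MHz, 1.9 MHz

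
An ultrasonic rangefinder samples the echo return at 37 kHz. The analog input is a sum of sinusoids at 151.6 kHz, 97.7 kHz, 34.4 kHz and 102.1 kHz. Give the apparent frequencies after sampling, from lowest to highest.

2.6 kHz, 3.6 kHz, 8.9 kHz, 13.3 kHz

fs/2 = 18.5 kHz.
151.6 kHz mod fs = 3.6 kHz.
3.6 kHz ≤ fs/2 = 18.5 kHz, appears at 3.6 kHz.
97.7 kHz mod fs = 23.7 kHz.
23.7 kHz > fs/2 = 18.5 kHz, folds to fs − 23.7 kHz = 13.3 kHz.
34.4 kHz > fs/2 = 18.5 kHz, folds to fs − 34.4 kHz = 2.6 kHz.
102.1 kHz mod fs = 28.1 kHz.
28.1 kHz > fs/2 = 18.5 kHz, folds to fs − 28.1 kHz = 8.9 kHz.
Distinct values: {2.6 kHz, 3.6 kHz, 8.9 kHz, 13.3 kHz}.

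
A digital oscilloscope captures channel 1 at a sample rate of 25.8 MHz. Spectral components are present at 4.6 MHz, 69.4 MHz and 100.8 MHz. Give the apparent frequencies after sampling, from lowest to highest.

fs/2 = 12.9 MHz.
4.6 MHz ≤ fs/2 = 12.9 MHz, passes unchanged.
69.4 MHz mod fs = 17.8 MHz.
17.8 MHz > fs/2 = 12.9 MHz, folds to fs − 17.8 MHz = 8 MHz.
100.8 MHz mod fs = 23.4 MHz.
23.4 MHz > fs/2 = 12.9 MHz, folds to fs − 23.4 MHz = 2.4 MHz.
Distinct values: {2.4 MHz, 4.6 MHz, 8 MHz}.

2.4 MHz, 4.6 MHz, 8 MHz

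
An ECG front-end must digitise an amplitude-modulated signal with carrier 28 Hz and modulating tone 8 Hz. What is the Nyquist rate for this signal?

AM sidebands sit at fc ± fm = 20 Hz and 36 Hz.
Highest-frequency component: 36 Hz.
Nyquist rate = 2 × 36 Hz = 72 Hz.

72 Hz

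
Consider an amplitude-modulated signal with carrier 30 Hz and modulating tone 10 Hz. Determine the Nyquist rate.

80 Hz

AM sidebands sit at fc ± fm = 20 Hz and 40 Hz.
Highest-frequency component: 40 Hz.
Nyquist rate = 2 × 40 Hz = 80 Hz.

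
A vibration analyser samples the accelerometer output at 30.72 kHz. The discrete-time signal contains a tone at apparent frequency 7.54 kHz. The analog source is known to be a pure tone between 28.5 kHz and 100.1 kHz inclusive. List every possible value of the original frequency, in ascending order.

38.26 kHz, 53.9 kHz, 68.98 kHz, 84.62 kHz, 99.7 kHz

Frequencies that alias to 7.54 kHz are k·fs ± 7.54 kHz for integer k ≥ 0.
k=0: 7.54 kHz.
k=1: 23.18 kHz, 38.26 kHz.
k=2: 53.9 kHz, 68.98 kHz.
k=3: 84.62 kHz, 99.7 kHz.
k=4: 115.34 kHz, 130.42 kHz.
Within [28.5 kHz, 100.1 kHz]: 38.26 kHz, 53.9 kHz, 68.98 kHz, 84.62 kHz, 99.7 kHz.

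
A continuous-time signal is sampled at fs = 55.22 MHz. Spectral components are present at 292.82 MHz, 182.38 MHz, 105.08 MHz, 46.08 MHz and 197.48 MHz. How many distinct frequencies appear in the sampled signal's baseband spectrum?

4

fs/2 = 27.61 MHz.
292.82 MHz mod fs = 16.72 MHz.
16.72 MHz ≤ fs/2 = 27.61 MHz, appears at 16.72 MHz.
182.38 MHz mod fs = 16.72 MHz.
16.72 MHz ≤ fs/2 = 27.61 MHz, appears at 16.72 MHz.
105.08 MHz mod fs = 49.86 MHz.
49.86 MHz > fs/2 = 27.61 MHz, folds to fs − 49.86 MHz = 5.36 MHz.
46.08 MHz > fs/2 = 27.61 MHz, folds to fs − 46.08 MHz = 9.14 MHz.
197.48 MHz mod fs = 31.82 MHz.
31.82 MHz > fs/2 = 27.61 MHz, folds to fs − 31.82 MHz = 23.4 MHz.
Distinct values: {5.36 MHz, 9.14 MHz, 16.72 MHz, 23.4 MHz} → 4.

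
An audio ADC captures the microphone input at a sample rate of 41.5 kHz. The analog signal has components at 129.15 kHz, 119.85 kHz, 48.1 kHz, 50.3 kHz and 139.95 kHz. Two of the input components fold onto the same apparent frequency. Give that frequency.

fs/2 = 20.75 kHz.
129.15 kHz mod fs = 4.65 kHz.
4.65 kHz ≤ fs/2 = 20.75 kHz, appears at 4.65 kHz.
119.85 kHz mod fs = 36.85 kHz.
36.85 kHz > fs/2 = 20.75 kHz, folds to fs − 36.85 kHz = 4.65 kHz.
48.1 kHz mod fs = 6.6 kHz.
6.6 kHz ≤ fs/2 = 20.75 kHz, appears at 6.6 kHz.
50.3 kHz mod fs = 8.8 kHz.
8.8 kHz ≤ fs/2 = 20.75 kHz, appears at 8.8 kHz.
139.95 kHz mod fs = 15.45 kHz.
15.45 kHz ≤ fs/2 = 20.75 kHz, appears at 15.45 kHz.
119.85 kHz and 129.15 kHz both map to 4.65 kHz.

4.65 kHz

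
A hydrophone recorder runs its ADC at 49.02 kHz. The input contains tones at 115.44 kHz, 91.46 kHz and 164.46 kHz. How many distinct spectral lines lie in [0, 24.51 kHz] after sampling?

2

fs/2 = 24.51 kHz.
115.44 kHz mod fs = 17.4 kHz.
17.4 kHz ≤ fs/2 = 24.51 kHz, appears at 17.4 kHz.
91.46 kHz mod fs = 42.44 kHz.
42.44 kHz > fs/2 = 24.51 kHz, folds to fs − 42.44 kHz = 6.58 kHz.
164.46 kHz mod fs = 17.4 kHz.
17.4 kHz ≤ fs/2 = 24.51 kHz, appears at 17.4 kHz.
Distinct values: {6.58 kHz, 17.4 kHz} → 2.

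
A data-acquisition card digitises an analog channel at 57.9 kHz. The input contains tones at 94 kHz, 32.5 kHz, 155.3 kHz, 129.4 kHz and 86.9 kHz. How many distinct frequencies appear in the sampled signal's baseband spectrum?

5

fs/2 = 28.95 kHz.
94 kHz mod fs = 36.1 kHz.
36.1 kHz > fs/2 = 28.95 kHz, folds to fs − 36.1 kHz = 21.8 kHz.
32.5 kHz > fs/2 = 28.95 kHz, folds to fs − 32.5 kHz = 25.4 kHz.
155.3 kHz mod fs = 39.5 kHz.
39.5 kHz > fs/2 = 28.95 kHz, folds to fs − 39.5 kHz = 18.4 kHz.
129.4 kHz mod fs = 13.6 kHz.
13.6 kHz ≤ fs/2 = 28.95 kHz, appears at 13.6 kHz.
86.9 kHz mod fs = 29 kHz.
29 kHz > fs/2 = 28.95 kHz, folds to fs − 29 kHz = 28.9 kHz.
Distinct values: {13.6 kHz, 18.4 kHz, 21.8 kHz, 25.4 kHz, 28.9 kHz} → 5.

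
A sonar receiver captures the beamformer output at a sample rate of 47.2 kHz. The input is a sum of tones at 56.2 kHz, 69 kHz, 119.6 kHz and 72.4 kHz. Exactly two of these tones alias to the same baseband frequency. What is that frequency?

22 kHz

fs/2 = 23.6 kHz.
56.2 kHz mod fs = 9 kHz.
9 kHz ≤ fs/2 = 23.6 kHz, appears at 9 kHz.
69 kHz mod fs = 21.8 kHz.
21.8 kHz ≤ fs/2 = 23.6 kHz, appears at 21.8 kHz.
119.6 kHz mod fs = 25.2 kHz.
25.2 kHz > fs/2 = 23.6 kHz, folds to fs − 25.2 kHz = 22 kHz.
72.4 kHz mod fs = 25.2 kHz.
25.2 kHz > fs/2 = 23.6 kHz, folds to fs − 25.2 kHz = 22 kHz.
72.4 kHz and 119.6 kHz both map to 22 kHz.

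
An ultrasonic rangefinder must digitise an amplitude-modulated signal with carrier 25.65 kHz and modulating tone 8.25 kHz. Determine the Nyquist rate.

AM sidebands sit at fc ± fm = 17.4 kHz and 33.9 kHz.
Highest-frequency component: 33.9 kHz.
Nyquist rate = 2 × 33.9 kHz = 67.8 kHz.

67.8 kHz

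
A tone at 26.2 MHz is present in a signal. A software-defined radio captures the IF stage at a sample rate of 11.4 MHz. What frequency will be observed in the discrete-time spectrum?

3.4 MHz

26.2 MHz mod fs = 3.4 MHz.
3.4 MHz ≤ fs/2 = 5.7 MHz, appears at 3.4 MHz.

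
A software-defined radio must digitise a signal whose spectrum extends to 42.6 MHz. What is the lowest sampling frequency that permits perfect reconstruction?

85.2 MHz

Nyquist rate = 2 × 42.6 MHz = 85.2 MHz.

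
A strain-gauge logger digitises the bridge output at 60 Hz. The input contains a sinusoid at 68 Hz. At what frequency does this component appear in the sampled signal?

68 Hz mod fs = 8 Hz.
8 Hz ≤ fs/2 = 30 Hz, appears at 8 Hz.

8 Hz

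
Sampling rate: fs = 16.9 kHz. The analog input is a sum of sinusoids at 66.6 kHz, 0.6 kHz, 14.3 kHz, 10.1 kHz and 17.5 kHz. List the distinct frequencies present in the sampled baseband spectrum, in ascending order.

fs/2 = 8.45 kHz.
66.6 kHz mod fs = 15.9 kHz.
15.9 kHz > fs/2 = 8.45 kHz, folds to fs − 15.9 kHz = 1 kHz.
0.6 kHz ≤ fs/2 = 8.45 kHz, passes unchanged.
14.3 kHz > fs/2 = 8.45 kHz, folds to fs − 14.3 kHz = 2.6 kHz.
10.1 kHz > fs/2 = 8.45 kHz, folds to fs − 10.1 kHz = 6.8 kHz.
17.5 kHz mod fs = 0.6 kHz.
0.6 kHz ≤ fs/2 = 8.45 kHz, appears at 0.6 kHz.
Distinct values: {0.6 kHz, 1 kHz, 2.6 kHz, 6.8 kHz}.

0.6 kHz, 1 kHz, 2.6 kHz, 6.8 kHz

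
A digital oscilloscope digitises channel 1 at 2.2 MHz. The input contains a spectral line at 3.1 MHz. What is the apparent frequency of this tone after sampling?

0.9 MHz

3.1 MHz mod fs = 0.9 MHz.
0.9 MHz ≤ fs/2 = 1.1 MHz, appears at 0.9 MHz.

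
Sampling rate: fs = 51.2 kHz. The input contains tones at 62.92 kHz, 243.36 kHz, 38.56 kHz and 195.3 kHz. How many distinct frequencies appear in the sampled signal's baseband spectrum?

3

fs/2 = 25.6 kHz.
62.92 kHz mod fs = 11.72 kHz.
11.72 kHz ≤ fs/2 = 25.6 kHz, appears at 11.72 kHz.
243.36 kHz mod fs = 38.56 kHz.
38.56 kHz > fs/2 = 25.6 kHz, folds to fs − 38.56 kHz = 12.64 kHz.
38.56 kHz > fs/2 = 25.6 kHz, folds to fs − 38.56 kHz = 12.64 kHz.
195.3 kHz mod fs = 41.7 kHz.
41.7 kHz > fs/2 = 25.6 kHz, folds to fs − 41.7 kHz = 9.5 kHz.
Distinct values: {9.5 kHz, 11.72 kHz, 12.64 kHz} → 3.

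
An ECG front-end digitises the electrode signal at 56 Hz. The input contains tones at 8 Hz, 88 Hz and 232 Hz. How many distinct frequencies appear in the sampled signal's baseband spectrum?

2

fs/2 = 28 Hz.
8 Hz ≤ fs/2 = 28 Hz, passes unchanged.
88 Hz mod fs = 32 Hz.
32 Hz > fs/2 = 28 Hz, folds to fs − 32 Hz = 24 Hz.
232 Hz mod fs = 8 Hz.
8 Hz ≤ fs/2 = 28 Hz, appears at 8 Hz.
Distinct values: {8 Hz, 24 Hz} → 2.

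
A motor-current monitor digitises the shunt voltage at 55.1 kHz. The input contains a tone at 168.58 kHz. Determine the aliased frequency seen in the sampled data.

168.58 kHz mod fs = 3.28 kHz.
3.28 kHz ≤ fs/2 = 27.55 kHz, appears at 3.28 kHz.

3.28 kHz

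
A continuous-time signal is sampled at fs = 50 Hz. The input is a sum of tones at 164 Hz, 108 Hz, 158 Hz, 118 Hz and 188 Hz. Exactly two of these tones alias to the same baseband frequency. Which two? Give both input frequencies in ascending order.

fs/2 = 25 Hz.
164 Hz mod fs = 14 Hz.
14 Hz ≤ fs/2 = 25 Hz, appears at 14 Hz.
108 Hz mod fs = 8 Hz.
8 Hz ≤ fs/2 = 25 Hz, appears at 8 Hz.
158 Hz mod fs = 8 Hz.
8 Hz ≤ fs/2 = 25 Hz, appears at 8 Hz.
118 Hz mod fs = 18 Hz.
18 Hz ≤ fs/2 = 25 Hz, appears at 18 Hz.
188 Hz mod fs = 38 Hz.
38 Hz > fs/2 = 25 Hz, folds to fs − 38 Hz = 12 Hz.
108 Hz and 158 Hz both map to 8 Hz.

108 Hz, 158 Hz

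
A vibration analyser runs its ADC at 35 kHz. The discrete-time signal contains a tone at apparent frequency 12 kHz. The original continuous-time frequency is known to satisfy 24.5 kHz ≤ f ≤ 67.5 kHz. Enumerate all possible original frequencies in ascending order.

47 kHz, 58 kHz

Frequencies that alias to 12 kHz are k·fs ± 12 kHz for integer k ≥ 0.
k=0: 12 kHz.
k=1: 23 kHz, 47 kHz.
k=2: 58 kHz, 82 kHz.
k=3: 93 kHz, 117 kHz.
Within [24.5 kHz, 67.5 kHz]: 47 kHz, 58 kHz.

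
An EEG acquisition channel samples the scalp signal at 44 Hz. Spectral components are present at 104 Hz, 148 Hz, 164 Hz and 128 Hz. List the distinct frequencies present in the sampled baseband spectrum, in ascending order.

4 Hz, 12 Hz, 16 Hz

fs/2 = 22 Hz.
104 Hz mod fs = 16 Hz.
16 Hz ≤ fs/2 = 22 Hz, appears at 16 Hz.
148 Hz mod fs = 16 Hz.
16 Hz ≤ fs/2 = 22 Hz, appears at 16 Hz.
164 Hz mod fs = 32 Hz.
32 Hz > fs/2 = 22 Hz, folds to fs − 32 Hz = 12 Hz.
128 Hz mod fs = 40 Hz.
40 Hz > fs/2 = 22 Hz, folds to fs − 40 Hz = 4 Hz.
Distinct values: {4 Hz, 12 Hz, 16 Hz}.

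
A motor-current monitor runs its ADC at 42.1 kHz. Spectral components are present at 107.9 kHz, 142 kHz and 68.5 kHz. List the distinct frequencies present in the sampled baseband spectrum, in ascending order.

15.7 kHz, 18.4 kHz

fs/2 = 21.05 kHz.
107.9 kHz mod fs = 23.7 kHz.
23.7 kHz > fs/2 = 21.05 kHz, folds to fs − 23.7 kHz = 18.4 kHz.
142 kHz mod fs = 15.7 kHz.
15.7 kHz ≤ fs/2 = 21.05 kHz, appears at 15.7 kHz.
68.5 kHz mod fs = 26.4 kHz.
26.4 kHz > fs/2 = 21.05 kHz, folds to fs − 26.4 kHz = 15.7 kHz.
Distinct values: {15.7 kHz, 18.4 kHz}.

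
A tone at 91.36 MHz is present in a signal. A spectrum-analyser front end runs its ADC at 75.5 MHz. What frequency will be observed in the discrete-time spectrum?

91.36 MHz mod fs = 15.86 MHz.
15.86 MHz ≤ fs/2 = 37.75 MHz, appears at 15.86 MHz.

15.86 MHz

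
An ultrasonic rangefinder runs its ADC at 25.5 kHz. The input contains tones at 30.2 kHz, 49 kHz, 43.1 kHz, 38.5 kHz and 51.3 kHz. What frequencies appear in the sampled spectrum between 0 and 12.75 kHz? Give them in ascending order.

fs/2 = 12.75 kHz.
30.2 kHz mod fs = 4.7 kHz.
4.7 kHz ≤ fs/2 = 12.75 kHz, appears at 4.7 kHz.
49 kHz mod fs = 23.5 kHz.
23.5 kHz > fs/2 = 12.75 kHz, folds to fs − 23.5 kHz = 2 kHz.
43.1 kHz mod fs = 17.6 kHz.
17.6 kHz > fs/2 = 12.75 kHz, folds to fs − 17.6 kHz = 7.9 kHz.
38.5 kHz mod fs = 13 kHz.
13 kHz > fs/2 = 12.75 kHz, folds to fs − 13 kHz = 12.5 kHz.
51.3 kHz mod fs = 0.3 kHz.
0.3 kHz ≤ fs/2 = 12.75 kHz, appears at 0.3 kHz.
Distinct values: {0.3 kHz, 2 kHz, 4.7 kHz, 7.9 kHz, 12.5 kHz}.

0.3 kHz, 2 kHz, 4.7 kHz, 7.9 kHz, 12.5 kHz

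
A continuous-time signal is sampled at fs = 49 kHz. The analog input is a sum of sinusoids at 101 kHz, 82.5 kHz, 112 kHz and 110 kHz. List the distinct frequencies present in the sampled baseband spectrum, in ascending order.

fs/2 = 24.5 kHz.
101 kHz mod fs = 3 kHz.
3 kHz ≤ fs/2 = 24.5 kHz, appears at 3 kHz.
82.5 kHz mod fs = 33.5 kHz.
33.5 kHz > fs/2 = 24.5 kHz, folds to fs − 33.5 kHz = 15.5 kHz.
112 kHz mod fs = 14 kHz.
14 kHz ≤ fs/2 = 24.5 kHz, appears at 14 kHz.
110 kHz mod fs = 12 kHz.
12 kHz ≤ fs/2 = 24.5 kHz, appears at 12 kHz.
Distinct values: {3 kHz, 12 kHz, 14 kHz, 15.5 kHz}.

3 kHz, 12 kHz, 14 kHz, 15.5 kHz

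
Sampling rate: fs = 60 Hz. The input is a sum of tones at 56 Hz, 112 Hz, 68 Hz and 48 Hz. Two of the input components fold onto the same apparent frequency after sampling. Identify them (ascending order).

fs/2 = 30 Hz.
56 Hz > fs/2 = 30 Hz, folds to fs − 56 Hz = 4 Hz.
112 Hz mod fs = 52 Hz.
52 Hz > fs/2 = 30 Hz, folds to fs − 52 Hz = 8 Hz.
68 Hz mod fs = 8 Hz.
8 Hz ≤ fs/2 = 30 Hz, appears at 8 Hz.
48 Hz > fs/2 = 30 Hz, folds to fs − 48 Hz = 12 Hz.
68 Hz and 112 Hz both map to 8 Hz.

68 Hz, 112 Hz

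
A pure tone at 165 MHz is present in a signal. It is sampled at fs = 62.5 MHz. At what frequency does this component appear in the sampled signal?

22.5 MHz

165 MHz mod fs = 40 MHz.
40 MHz > fs/2 = 31.25 MHz, folds to fs − 40 MHz = 22.5 MHz.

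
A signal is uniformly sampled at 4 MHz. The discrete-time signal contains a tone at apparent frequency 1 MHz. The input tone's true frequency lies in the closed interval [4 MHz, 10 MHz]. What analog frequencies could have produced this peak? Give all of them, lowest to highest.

5 MHz, 7 MHz, 9 MHz

Frequencies that alias to 1 MHz are k·fs ± 1 MHz for integer k ≥ 0.
k=0: 1 MHz.
k=1: 3 MHz, 5 MHz.
k=2: 7 MHz, 9 MHz.
k=3: 11 MHz, 13 MHz.
Within [4 MHz, 10 MHz]: 5 MHz, 7 MHz, 9 MHz.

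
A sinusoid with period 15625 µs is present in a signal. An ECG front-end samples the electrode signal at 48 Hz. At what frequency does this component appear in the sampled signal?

16 Hz

T = 15625 µs → f = 1/T = 64 Hz.
64 Hz mod fs = 16 Hz.
16 Hz ≤ fs/2 = 24 Hz, appears at 16 Hz.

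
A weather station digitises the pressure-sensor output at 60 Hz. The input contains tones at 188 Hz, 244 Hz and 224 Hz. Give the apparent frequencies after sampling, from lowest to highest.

fs/2 = 30 Hz.
188 Hz mod fs = 8 Hz.
8 Hz ≤ fs/2 = 30 Hz, appears at 8 Hz.
244 Hz mod fs = 4 Hz.
4 Hz ≤ fs/2 = 30 Hz, appears at 4 Hz.
224 Hz mod fs = 44 Hz.
44 Hz > fs/2 = 30 Hz, folds to fs − 44 Hz = 16 Hz.
Distinct values: {4 Hz, 8 Hz, 16 Hz}.

4 Hz, 8 Hz, 16 Hz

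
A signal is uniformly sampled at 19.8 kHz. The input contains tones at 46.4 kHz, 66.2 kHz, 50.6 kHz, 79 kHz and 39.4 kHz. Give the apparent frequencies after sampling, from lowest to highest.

0.2 kHz, 6.8 kHz, 8.8 kHz

fs/2 = 9.9 kHz.
46.4 kHz mod fs = 6.8 kHz.
6.8 kHz ≤ fs/2 = 9.9 kHz, appears at 6.8 kHz.
66.2 kHz mod fs = 6.8 kHz.
6.8 kHz ≤ fs/2 = 9.9 kHz, appears at 6.8 kHz.
50.6 kHz mod fs = 11 kHz.
11 kHz > fs/2 = 9.9 kHz, folds to fs − 11 kHz = 8.8 kHz.
79 kHz mod fs = 19.6 kHz.
19.6 kHz > fs/2 = 9.9 kHz, folds to fs − 19.6 kHz = 0.2 kHz.
39.4 kHz mod fs = 19.6 kHz.
19.6 kHz > fs/2 = 9.9 kHz, folds to fs − 19.6 kHz = 0.2 kHz.
Distinct values: {0.2 kHz, 6.8 kHz, 8.8 kHz}.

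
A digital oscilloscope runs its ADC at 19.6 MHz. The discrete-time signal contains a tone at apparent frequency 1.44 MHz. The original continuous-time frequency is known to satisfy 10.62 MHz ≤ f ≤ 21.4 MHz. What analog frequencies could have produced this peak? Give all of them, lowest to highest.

Frequencies that alias to 1.44 MHz are k·fs ± 1.44 MHz for integer k ≥ 0.
k=0: 1.44 MHz.
k=1: 18.16 MHz, 21.04 MHz.
k=2: 37.76 MHz, 40.64 MHz.
Within [10.62 MHz, 21.4 MHz]: 18.16 MHz, 21.04 MHz.

18.16 MHz, 21.04 MHz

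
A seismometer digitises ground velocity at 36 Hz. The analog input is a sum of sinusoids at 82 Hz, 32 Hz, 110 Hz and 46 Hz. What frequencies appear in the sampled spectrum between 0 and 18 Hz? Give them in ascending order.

2 Hz, 4 Hz, 10 Hz

fs/2 = 18 Hz.
82 Hz mod fs = 10 Hz.
10 Hz ≤ fs/2 = 18 Hz, appears at 10 Hz.
32 Hz > fs/2 = 18 Hz, folds to fs − 32 Hz = 4 Hz.
110 Hz mod fs = 2 Hz.
2 Hz ≤ fs/2 = 18 Hz, appears at 2 Hz.
46 Hz mod fs = 10 Hz.
10 Hz ≤ fs/2 = 18 Hz, appears at 10 Hz.
Distinct values: {2 Hz, 4 Hz, 10 Hz}.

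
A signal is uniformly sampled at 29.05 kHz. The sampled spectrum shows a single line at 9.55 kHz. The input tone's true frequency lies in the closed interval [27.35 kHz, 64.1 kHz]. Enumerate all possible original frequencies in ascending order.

38.6 kHz, 48.55 kHz

Frequencies that alias to 9.55 kHz are k·fs ± 9.55 kHz for integer k ≥ 0.
k=0: 9.55 kHz.
k=1: 19.5 kHz, 38.6 kHz.
k=2: 48.55 kHz, 67.65 kHz.
k=3: 77.6 kHz, 96.7 kHz.
Within [27.35 kHz, 64.1 kHz]: 38.6 kHz, 48.55 kHz.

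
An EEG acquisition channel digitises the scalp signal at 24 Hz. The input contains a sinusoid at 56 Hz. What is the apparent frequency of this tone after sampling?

56 Hz mod fs = 8 Hz.
8 Hz ≤ fs/2 = 12 Hz, appears at 8 Hz.

8 Hz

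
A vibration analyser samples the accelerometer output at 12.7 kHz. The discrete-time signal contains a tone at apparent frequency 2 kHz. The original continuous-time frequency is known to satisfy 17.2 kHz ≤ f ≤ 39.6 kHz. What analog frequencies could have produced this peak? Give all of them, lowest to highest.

Frequencies that alias to 2 kHz are k·fs ± 2 kHz for integer k ≥ 0.
k=0: 2 kHz.
k=1: 10.7 kHz, 14.7 kHz.
k=2: 23.4 kHz, 27.4 kHz.
k=3: 36.1 kHz, 40.1 kHz.
k=4: 48.8 kHz, 52.8 kHz.
Within [17.2 kHz, 39.6 kHz]: 23.4 kHz, 27.4 kHz, 36.1 kHz.

23.4 kHz, 27.4 kHz, 36.1 kHz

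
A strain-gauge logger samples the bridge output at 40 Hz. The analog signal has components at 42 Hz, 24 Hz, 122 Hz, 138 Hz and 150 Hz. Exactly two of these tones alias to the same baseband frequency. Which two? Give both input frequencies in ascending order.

fs/2 = 20 Hz.
42 Hz mod fs = 2 Hz.
2 Hz ≤ fs/2 = 20 Hz, appears at 2 Hz.
24 Hz > fs/2 = 20 Hz, folds to fs − 24 Hz = 16 Hz.
122 Hz mod fs = 2 Hz.
2 Hz ≤ fs/2 = 20 Hz, appears at 2 Hz.
138 Hz mod fs = 18 Hz.
18 Hz ≤ fs/2 = 20 Hz, appears at 18 Hz.
150 Hz mod fs = 30 Hz.
30 Hz > fs/2 = 20 Hz, folds to fs − 30 Hz = 10 Hz.
42 Hz and 122 Hz both map to 2 Hz.

42 Hz, 122 Hz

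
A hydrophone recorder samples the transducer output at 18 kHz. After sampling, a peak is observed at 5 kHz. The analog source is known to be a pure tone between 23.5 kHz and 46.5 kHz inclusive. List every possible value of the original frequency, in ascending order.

Frequencies that alias to 5 kHz are k·fs ± 5 kHz for integer k ≥ 0.
k=0: 5 kHz.
k=1: 13 kHz, 23 kHz.
k=2: 31 kHz, 41 kHz.
k=3: 49 kHz, 59 kHz.
Within [23.5 kHz, 46.5 kHz]: 31 kHz, 41 kHz.

31 kHz, 41 kHz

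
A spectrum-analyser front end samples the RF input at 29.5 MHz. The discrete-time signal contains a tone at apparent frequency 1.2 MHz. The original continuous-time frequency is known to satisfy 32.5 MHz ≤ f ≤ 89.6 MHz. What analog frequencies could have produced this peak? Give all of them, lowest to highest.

Frequencies that alias to 1.2 MHz are k·fs ± 1.2 MHz for integer k ≥ 0.
k=0: 1.2 MHz.
k=1: 28.3 MHz, 30.7 MHz.
k=2: 57.8 MHz, 60.2 MHz.
k=3: 87.3 MHz, 89.7 MHz.
k=4: 116.8 MHz, 119.2 MHz.
Within [32.5 MHz, 89.6 MHz]: 57.8 MHz, 60.2 MHz, 87.3 MHz.

57.8 MHz, 60.2 MHz, 87.3 MHz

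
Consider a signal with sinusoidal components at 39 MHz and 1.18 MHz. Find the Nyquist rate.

Highest-frequency component: 39 MHz.
Nyquist rate = 2 × 39 MHz = 78 MHz.

78 MHz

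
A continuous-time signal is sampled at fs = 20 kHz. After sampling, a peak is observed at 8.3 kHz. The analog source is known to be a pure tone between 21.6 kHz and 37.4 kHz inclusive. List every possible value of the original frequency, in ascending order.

Frequencies that alias to 8.3 kHz are k·fs ± 8.3 kHz for integer k ≥ 0.
k=0: 8.3 kHz.
k=1: 11.7 kHz, 28.3 kHz.
k=2: 31.7 kHz, 48.3 kHz.
k=3: 51.7 kHz, 68.3 kHz.
Within [21.6 kHz, 37.4 kHz]: 28.3 kHz, 31.7 kHz.

28.3 kHz, 31.7 kHz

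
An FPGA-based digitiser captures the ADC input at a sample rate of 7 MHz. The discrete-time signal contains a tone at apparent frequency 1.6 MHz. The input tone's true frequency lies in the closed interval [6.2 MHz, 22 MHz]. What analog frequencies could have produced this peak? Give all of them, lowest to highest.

Frequencies that alias to 1.6 MHz are k·fs ± 1.6 MHz for integer k ≥ 0.
k=0: 1.6 MHz.
k=1: 5.4 MHz, 8.6 MHz.
k=2: 12.4 MHz, 15.6 MHz.
k=3: 19.4 MHz, 22.6 MHz.
k=4: 26.4 MHz, 29.6 MHz.
Within [6.2 MHz, 22 MHz]: 8.6 MHz, 12.4 MHz, 15.6 MHz, 19.4 MHz.

8.6 MHz, 12.4 MHz, 15.6 MHz, 19.4 MHz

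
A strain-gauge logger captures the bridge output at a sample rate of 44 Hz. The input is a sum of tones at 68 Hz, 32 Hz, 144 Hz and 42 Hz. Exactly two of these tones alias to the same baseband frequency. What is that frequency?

12 Hz

fs/2 = 22 Hz.
68 Hz mod fs = 24 Hz.
24 Hz > fs/2 = 22 Hz, folds to fs − 24 Hz = 20 Hz.
32 Hz > fs/2 = 22 Hz, folds to fs − 32 Hz = 12 Hz.
144 Hz mod fs = 12 Hz.
12 Hz ≤ fs/2 = 22 Hz, appears at 12 Hz.
42 Hz > fs/2 = 22 Hz, folds to fs − 42 Hz = 2 Hz.
32 Hz and 144 Hz both map to 12 Hz.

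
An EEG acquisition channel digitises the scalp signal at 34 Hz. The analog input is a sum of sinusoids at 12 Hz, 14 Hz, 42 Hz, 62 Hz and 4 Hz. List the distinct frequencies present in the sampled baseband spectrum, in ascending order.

fs/2 = 17 Hz.
12 Hz ≤ fs/2 = 17 Hz, passes unchanged.
14 Hz ≤ fs/2 = 17 Hz, passes unchanged.
42 Hz mod fs = 8 Hz.
8 Hz ≤ fs/2 = 17 Hz, appears at 8 Hz.
62 Hz mod fs = 28 Hz.
28 Hz > fs/2 = 17 Hz, folds to fs − 28 Hz = 6 Hz.
4 Hz ≤ fs/2 = 17 Hz, passes unchanged.
Distinct values: {4 Hz, 6 Hz, 8 Hz, 12 Hz, 14 Hz}.

4 Hz, 6 Hz, 8 Hz, 12 Hz, 14 Hz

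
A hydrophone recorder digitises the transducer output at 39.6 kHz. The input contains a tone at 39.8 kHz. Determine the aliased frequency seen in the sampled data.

0.2 kHz

39.8 kHz mod fs = 0.2 kHz.
0.2 kHz ≤ fs/2 = 19.8 kHz, appears at 0.2 kHz.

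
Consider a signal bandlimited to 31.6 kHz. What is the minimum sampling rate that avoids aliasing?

63.2 kHz

Nyquist rate = 2 × 31.6 kHz = 63.2 kHz.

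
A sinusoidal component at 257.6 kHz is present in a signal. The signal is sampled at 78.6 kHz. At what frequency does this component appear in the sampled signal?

257.6 kHz mod fs = 21.8 kHz.
21.8 kHz ≤ fs/2 = 39.3 kHz, appears at 21.8 kHz.

21.8 kHz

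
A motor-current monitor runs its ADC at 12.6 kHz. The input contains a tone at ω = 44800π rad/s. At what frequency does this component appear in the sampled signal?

2.8 kHz

ω = 44800π rad/s → f = ω/(2π) = 22400 Hz = 22.4 kHz.
22.4 kHz mod fs = 9.8 kHz.
9.8 kHz > fs/2 = 6.3 kHz, folds to fs − 9.8 kHz = 2.8 kHz.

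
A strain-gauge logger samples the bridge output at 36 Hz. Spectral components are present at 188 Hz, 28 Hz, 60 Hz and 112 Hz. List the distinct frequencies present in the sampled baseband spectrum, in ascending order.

fs/2 = 18 Hz.
188 Hz mod fs = 8 Hz.
8 Hz ≤ fs/2 = 18 Hz, appears at 8 Hz.
28 Hz > fs/2 = 18 Hz, folds to fs − 28 Hz = 8 Hz.
60 Hz mod fs = 24 Hz.
24 Hz > fs/2 = 18 Hz, folds to fs − 24 Hz = 12 Hz.
112 Hz mod fs = 4 Hz.
4 Hz ≤ fs/2 = 18 Hz, appears at 4 Hz.
Distinct values: {4 Hz, 8 Hz, 12 Hz}.

4 Hz, 8 Hz, 12 Hz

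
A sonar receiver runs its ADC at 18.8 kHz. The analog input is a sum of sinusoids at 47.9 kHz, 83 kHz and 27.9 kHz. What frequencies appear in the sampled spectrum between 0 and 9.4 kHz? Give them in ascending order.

7.8 kHz, 8.5 kHz, 9.1 kHz

fs/2 = 9.4 kHz.
47.9 kHz mod fs = 10.3 kHz.
10.3 kHz > fs/2 = 9.4 kHz, folds to fs − 10.3 kHz = 8.5 kHz.
83 kHz mod fs = 7.8 kHz.
7.8 kHz ≤ fs/2 = 9.4 kHz, appears at 7.8 kHz.
27.9 kHz mod fs = 9.1 kHz.
9.1 kHz ≤ fs/2 = 9.4 kHz, appears at 9.1 kHz.
Distinct values: {7.8 kHz, 8.5 kHz, 9.1 kHz}.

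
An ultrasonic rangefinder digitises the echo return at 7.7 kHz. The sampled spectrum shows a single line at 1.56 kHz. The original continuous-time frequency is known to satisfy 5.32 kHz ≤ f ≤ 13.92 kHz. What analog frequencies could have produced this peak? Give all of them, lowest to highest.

6.14 kHz, 9.26 kHz, 13.84 kHz

Frequencies that alias to 1.56 kHz are k·fs ± 1.56 kHz for integer k ≥ 0.
k=0: 1.56 kHz.
k=1: 6.14 kHz, 9.26 kHz.
k=2: 13.84 kHz, 16.96 kHz.
k=3: 21.54 kHz, 24.66 kHz.
Within [5.32 kHz, 13.92 kHz]: 6.14 kHz, 9.26 kHz, 13.84 kHz.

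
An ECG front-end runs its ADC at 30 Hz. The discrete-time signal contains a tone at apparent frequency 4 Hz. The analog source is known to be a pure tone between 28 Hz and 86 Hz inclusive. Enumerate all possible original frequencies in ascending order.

Frequencies that alias to 4 Hz are k·fs ± 4 Hz for integer k ≥ 0.
k=0: 4 Hz.
k=1: 26 Hz, 34 Hz.
k=2: 56 Hz, 64 Hz.
k=3: 86 Hz, 94 Hz.
k=4: 116 Hz, 124 Hz.
Within [28 Hz, 86 Hz]: 34 Hz, 56 Hz, 64 Hz, 86 Hz.

34 Hz, 56 Hz, 64 Hz, 86 Hz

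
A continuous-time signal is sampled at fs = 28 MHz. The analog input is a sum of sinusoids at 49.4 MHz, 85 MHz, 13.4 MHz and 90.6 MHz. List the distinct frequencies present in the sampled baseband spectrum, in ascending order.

fs/2 = 14 MHz.
49.4 MHz mod fs = 21.4 MHz.
21.4 MHz > fs/2 = 14 MHz, folds to fs − 21.4 MHz = 6.6 MHz.
85 MHz mod fs = 1 MHz.
1 MHz ≤ fs/2 = 14 MHz, appears at 1 MHz.
13.4 MHz ≤ fs/2 = 14 MHz, passes unchanged.
90.6 MHz mod fs = 6.6 MHz.
6.6 MHz ≤ fs/2 = 14 MHz, appears at 6.6 MHz.
Distinct values: {1 MHz, 6.6 MHz, 13.4 MHz}.

1 MHz, 6.6 MHz, 13.4 MHz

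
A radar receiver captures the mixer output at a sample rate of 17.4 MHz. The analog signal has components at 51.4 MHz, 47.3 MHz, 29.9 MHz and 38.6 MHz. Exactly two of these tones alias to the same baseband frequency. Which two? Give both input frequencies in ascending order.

fs/2 = 8.7 MHz.
51.4 MHz mod fs = 16.6 MHz.
16.6 MHz > fs/2 = 8.7 MHz, folds to fs − 16.6 MHz = 0.8 MHz.
47.3 MHz mod fs = 12.5 MHz.
12.5 MHz > fs/2 = 8.7 MHz, folds to fs − 12.5 MHz = 4.9 MHz.
29.9 MHz mod fs = 12.5 MHz.
12.5 MHz > fs/2 = 8.7 MHz, folds to fs − 12.5 MHz = 4.9 MHz.
38.6 MHz mod fs = 3.8 MHz.
3.8 MHz ≤ fs/2 = 8.7 MHz, appears at 3.8 MHz.
29.9 MHz and 47.3 MHz both map to 4.9 MHz.

29.9 MHz, 47.3 MHz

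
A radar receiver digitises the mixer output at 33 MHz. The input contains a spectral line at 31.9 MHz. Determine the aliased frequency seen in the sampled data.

1.1 MHz

31.9 MHz > fs/2 = 16.5 MHz, folds to fs − 31.9 MHz = 1.1 MHz.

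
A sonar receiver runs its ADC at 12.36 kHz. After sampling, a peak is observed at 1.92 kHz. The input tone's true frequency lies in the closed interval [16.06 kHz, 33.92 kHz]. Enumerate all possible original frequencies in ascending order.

Frequencies that alias to 1.92 kHz are k·fs ± 1.92 kHz for integer k ≥ 0.
k=0: 1.92 kHz.
k=1: 10.44 kHz, 14.28 kHz.
k=2: 22.8 kHz, 26.64 kHz.
k=3: 35.16 kHz, 39 kHz.
Within [16.06 kHz, 33.92 kHz]: 22.8 kHz, 26.64 kHz.

22.8 kHz, 26.64 kHz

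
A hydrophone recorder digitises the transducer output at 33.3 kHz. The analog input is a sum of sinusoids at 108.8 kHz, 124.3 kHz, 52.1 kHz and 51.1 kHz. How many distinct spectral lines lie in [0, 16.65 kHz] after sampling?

fs/2 = 16.65 kHz.
108.8 kHz mod fs = 8.9 kHz.
8.9 kHz ≤ fs/2 = 16.65 kHz, appears at 8.9 kHz.
124.3 kHz mod fs = 24.4 kHz.
24.4 kHz > fs/2 = 16.65 kHz, folds to fs − 24.4 kHz = 8.9 kHz.
52.1 kHz mod fs = 18.8 kHz.
18.8 kHz > fs/2 = 16.65 kHz, folds to fs − 18.8 kHz = 14.5 kHz.
51.1 kHz mod fs = 17.8 kHz.
17.8 kHz > fs/2 = 16.65 kHz, folds to fs − 17.8 kHz = 15.5 kHz.
Distinct values: {8.9 kHz, 14.5 kHz, 15.5 kHz} → 3.

3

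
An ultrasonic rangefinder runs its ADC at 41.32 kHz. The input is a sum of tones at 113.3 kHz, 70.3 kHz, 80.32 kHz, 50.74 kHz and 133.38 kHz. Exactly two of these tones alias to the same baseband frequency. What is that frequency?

9.42 kHz

fs/2 = 20.66 kHz.
113.3 kHz mod fs = 30.66 kHz.
30.66 kHz > fs/2 = 20.66 kHz, folds to fs − 30.66 kHz = 10.66 kHz.
70.3 kHz mod fs = 28.98 kHz.
28.98 kHz > fs/2 = 20.66 kHz, folds to fs − 28.98 kHz = 12.34 kHz.
80.32 kHz mod fs = 39 kHz.
39 kHz > fs/2 = 20.66 kHz, folds to fs − 39 kHz = 2.32 kHz.
50.74 kHz mod fs = 9.42 kHz.
9.42 kHz ≤ fs/2 = 20.66 kHz, appears at 9.42 kHz.
133.38 kHz mod fs = 9.42 kHz.
9.42 kHz ≤ fs/2 = 20.66 kHz, appears at 9.42 kHz.
50.74 kHz and 133.38 kHz both map to 9.42 kHz.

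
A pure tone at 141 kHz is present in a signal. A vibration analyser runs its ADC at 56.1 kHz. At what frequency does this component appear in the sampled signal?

141 kHz mod fs = 28.8 kHz.
28.8 kHz > fs/2 = 28.05 kHz, folds to fs − 28.8 kHz = 27.3 kHz.

27.3 kHz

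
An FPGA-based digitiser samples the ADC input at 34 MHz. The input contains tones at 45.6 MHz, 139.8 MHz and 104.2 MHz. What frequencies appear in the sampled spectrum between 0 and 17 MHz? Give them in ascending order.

2.2 MHz, 3.8 MHz, 11.6 MHz

fs/2 = 17 MHz.
45.6 MHz mod fs = 11.6 MHz.
11.6 MHz ≤ fs/2 = 17 MHz, appears at 11.6 MHz.
139.8 MHz mod fs = 3.8 MHz.
3.8 MHz ≤ fs/2 = 17 MHz, appears at 3.8 MHz.
104.2 MHz mod fs = 2.2 MHz.
2.2 MHz ≤ fs/2 = 17 MHz, appears at 2.2 MHz.
Distinct values: {2.2 MHz, 3.8 MHz, 11.6 MHz}.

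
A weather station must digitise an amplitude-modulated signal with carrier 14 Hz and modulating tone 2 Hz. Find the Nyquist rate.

AM sidebands sit at fc ± fm = 12 Hz and 16 Hz.
Highest-frequency component: 16 Hz.
Nyquist rate = 2 × 16 Hz = 32 Hz.

32 Hz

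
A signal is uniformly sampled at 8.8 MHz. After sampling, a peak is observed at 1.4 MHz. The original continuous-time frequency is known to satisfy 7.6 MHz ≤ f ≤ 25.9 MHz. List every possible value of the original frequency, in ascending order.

10.2 MHz, 16.2 MHz, 19 MHz, 25 MHz

Frequencies that alias to 1.4 MHz are k·fs ± 1.4 MHz for integer k ≥ 0.
k=0: 1.4 MHz.
k=1: 7.4 MHz, 10.2 MHz.
k=2: 16.2 MHz, 19 MHz.
k=3: 25 MHz, 27.8 MHz.
k=4: 33.8 MHz, 36.6 MHz.
Within [7.6 MHz, 25.9 MHz]: 10.2 MHz, 16.2 MHz, 19 MHz, 25 MHz.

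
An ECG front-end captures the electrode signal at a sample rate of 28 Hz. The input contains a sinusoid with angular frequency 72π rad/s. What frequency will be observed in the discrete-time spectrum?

8 Hz

ω = 72π rad/s → f = ω/(2π) = 36 Hz.
36 Hz mod fs = 8 Hz.
8 Hz ≤ fs/2 = 14 Hz, appears at 8 Hz.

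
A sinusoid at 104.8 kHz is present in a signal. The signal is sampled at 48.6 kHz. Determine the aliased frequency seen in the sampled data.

104.8 kHz mod fs = 7.6 kHz.
7.6 kHz ≤ fs/2 = 24.3 kHz, appears at 7.6 kHz.

7.6 kHz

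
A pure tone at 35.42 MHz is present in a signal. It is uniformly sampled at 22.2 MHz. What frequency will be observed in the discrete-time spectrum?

8.98 MHz

35.42 MHz mod fs = 13.22 MHz.
13.22 MHz > fs/2 = 11.1 MHz, folds to fs − 13.22 MHz = 8.98 MHz.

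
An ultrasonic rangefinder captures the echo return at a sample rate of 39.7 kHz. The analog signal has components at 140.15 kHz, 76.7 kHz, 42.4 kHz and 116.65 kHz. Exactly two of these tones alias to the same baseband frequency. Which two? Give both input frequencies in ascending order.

42.4 kHz, 76.7 kHz

fs/2 = 19.85 kHz.
140.15 kHz mod fs = 21.05 kHz.
21.05 kHz > fs/2 = 19.85 kHz, folds to fs − 21.05 kHz = 18.65 kHz.
76.7 kHz mod fs = 37 kHz.
37 kHz > fs/2 = 19.85 kHz, folds to fs − 37 kHz = 2.7 kHz.
42.4 kHz mod fs = 2.7 kHz.
2.7 kHz ≤ fs/2 = 19.85 kHz, appears at 2.7 kHz.
116.65 kHz mod fs = 37.25 kHz.
37.25 kHz > fs/2 = 19.85 kHz, folds to fs − 37.25 kHz = 2.45 kHz.
42.4 kHz and 76.7 kHz both map to 2.7 kHz.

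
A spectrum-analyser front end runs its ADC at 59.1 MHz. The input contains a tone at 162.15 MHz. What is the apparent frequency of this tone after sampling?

15.15 MHz

162.15 MHz mod fs = 43.95 MHz.
43.95 MHz > fs/2 = 29.55 MHz, folds to fs − 43.95 MHz = 15.15 MHz.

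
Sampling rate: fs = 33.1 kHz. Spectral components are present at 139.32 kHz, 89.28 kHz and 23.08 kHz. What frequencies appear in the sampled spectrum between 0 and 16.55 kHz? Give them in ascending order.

fs/2 = 16.55 kHz.
139.32 kHz mod fs = 6.92 kHz.
6.92 kHz ≤ fs/2 = 16.55 kHz, appears at 6.92 kHz.
89.28 kHz mod fs = 23.08 kHz.
23.08 kHz > fs/2 = 16.55 kHz, folds to fs − 23.08 kHz = 10.02 kHz.
23.08 kHz > fs/2 = 16.55 kHz, folds to fs − 23.08 kHz = 10.02 kHz.
Distinct values: {6.92 kHz, 10.02 kHz}.

6.92 kHz, 10.02 kHz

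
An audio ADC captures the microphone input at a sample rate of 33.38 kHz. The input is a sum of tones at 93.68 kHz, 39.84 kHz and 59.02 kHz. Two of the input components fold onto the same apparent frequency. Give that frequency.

6.46 kHz

fs/2 = 16.69 kHz.
93.68 kHz mod fs = 26.92 kHz.
26.92 kHz > fs/2 = 16.69 kHz, folds to fs − 26.92 kHz = 6.46 kHz.
39.84 kHz mod fs = 6.46 kHz.
6.46 kHz ≤ fs/2 = 16.69 kHz, appears at 6.46 kHz.
59.02 kHz mod fs = 25.64 kHz.
25.64 kHz > fs/2 = 16.69 kHz, folds to fs − 25.64 kHz = 7.74 kHz.
39.84 kHz and 93.68 kHz both map to 6.46 kHz.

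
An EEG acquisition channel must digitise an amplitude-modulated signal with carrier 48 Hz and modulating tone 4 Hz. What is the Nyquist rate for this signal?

AM sidebands sit at fc ± fm = 44 Hz and 52 Hz.
Highest-frequency component: 52 Hz.
Nyquist rate = 2 × 52 Hz = 104 Hz.

104 Hz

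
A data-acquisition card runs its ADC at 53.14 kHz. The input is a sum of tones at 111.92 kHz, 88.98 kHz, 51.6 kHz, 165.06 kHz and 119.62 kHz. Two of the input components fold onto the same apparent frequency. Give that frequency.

fs/2 = 26.57 kHz.
111.92 kHz mod fs = 5.64 kHz.
5.64 kHz ≤ fs/2 = 26.57 kHz, appears at 5.64 kHz.
88.98 kHz mod fs = 35.84 kHz.
35.84 kHz > fs/2 = 26.57 kHz, folds to fs − 35.84 kHz = 17.3 kHz.
51.6 kHz > fs/2 = 26.57 kHz, folds to fs − 51.6 kHz = 1.54 kHz.
165.06 kHz mod fs = 5.64 kHz.
5.64 kHz ≤ fs/2 = 26.57 kHz, appears at 5.64 kHz.
119.62 kHz mod fs = 13.34 kHz.
13.34 kHz ≤ fs/2 = 26.57 kHz, appears at 13.34 kHz.
111.92 kHz and 165.06 kHz both map to 5.64 kHz.

5.64 kHz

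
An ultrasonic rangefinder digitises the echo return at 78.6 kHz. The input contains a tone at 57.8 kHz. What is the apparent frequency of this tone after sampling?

57.8 kHz > fs/2 = 39.3 kHz, folds to fs − 57.8 kHz = 20.8 kHz.

20.8 kHz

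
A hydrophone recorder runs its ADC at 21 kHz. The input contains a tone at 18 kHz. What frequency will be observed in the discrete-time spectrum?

18 kHz > fs/2 = 10.5 kHz, folds to fs − 18 kHz = 3 kHz.

3 kHz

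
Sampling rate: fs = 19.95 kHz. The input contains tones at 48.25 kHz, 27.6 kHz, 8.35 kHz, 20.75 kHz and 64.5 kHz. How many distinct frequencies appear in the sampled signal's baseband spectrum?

fs/2 = 9.975 kHz.
48.25 kHz mod fs = 8.35 kHz.
8.35 kHz ≤ fs/2 = 9.975 kHz, appears at 8.35 kHz.
27.6 kHz mod fs = 7.65 kHz.
7.65 kHz ≤ fs/2 = 9.975 kHz, appears at 7.65 kHz.
8.35 kHz ≤ fs/2 = 9.975 kHz, passes unchanged.
20.75 kHz mod fs = 0.8 kHz.
0.8 kHz ≤ fs/2 = 9.975 kHz, appears at 0.8 kHz.
64.5 kHz mod fs = 4.65 kHz.
4.65 kHz ≤ fs/2 = 9.975 kHz, appears at 4.65 kHz.
Distinct values: {0.8 kHz, 4.65 kHz, 7.65 kHz, 8.35 kHz} → 4.

4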